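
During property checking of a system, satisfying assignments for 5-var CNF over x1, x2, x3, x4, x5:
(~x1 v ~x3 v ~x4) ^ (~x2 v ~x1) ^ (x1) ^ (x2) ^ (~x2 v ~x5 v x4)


CNF with 5 clauses over 5 vars (32 assignments).
An assignment satisfies CNF iff every clause has >=1 true literal.
Check each row (bits = x1,x2,x3,x4,x5; clause T/F shown):
  row 0 [00000]: clauses=TTFFT -> 0
  row 1 [00001]: clauses=TTFFT -> 0
  row 2 [00010]: clauses=TTFFT -> 0
  row 3 [00011]: clauses=TTFFT -> 0
  row 4 [00100]: clauses=TTFFT -> 0
  row 5 [00101]: clauses=TTFFT -> 0
  row 6 [00110]: clauses=TTFFT -> 0
  row 7 [00111]: clauses=TTFFT -> 0
  row 8 [01000]: clauses=TTFTT -> 0
  row 9 [01001]: clauses=TTFTF -> 0
  row 10 [01010]: clauses=TTFTT -> 0
  row 11 [01011]: clauses=TTFTT -> 0
  row 12 [01100]: clauses=TTFTT -> 0
  row 13 [01101]: clauses=TTFTF -> 0
  row 14 [01110]: clauses=TTFTT -> 0
  row 15 [01111]: clauses=TTFTT -> 0
  row 16 [10000]: clauses=TTTFT -> 0
  row 17 [10001]: clauses=TTTFT -> 0
  row 18 [10010]: clauses=TTTFT -> 0
  row 19 [10011]: clauses=TTTFT -> 0
  row 20 [10100]: clauses=TTTFT -> 0
  row 21 [10101]: clauses=TTTFT -> 0
  row 22 [10110]: clauses=FTTFT -> 0
  row 23 [10111]: clauses=FTTFT -> 0
  row 24 [11000]: clauses=TFTTT -> 0
  row 25 [11001]: clauses=TFTTF -> 0
  row 26 [11010]: clauses=TFTTT -> 0
  row 27 [11011]: clauses=TFTTT -> 0
  row 28 [11100]: clauses=TFTTT -> 0
  row 29 [11101]: clauses=TFTTF -> 0
  row 30 [11110]: clauses=FFTTT -> 0
  row 31 [11111]: clauses=FFTTT -> 0
Full result column, 8 rows per line (x1,x2 fixed per line; x3,x4,x5 runs 000..111 left to right):
  rows 0-7 [x1,x2=00]: 00000000  (ones: 0)
  rows 8-15 [x1,x2=01]: 00000000  (ones: 0)
  rows 16-23 [x1,x2=10]: 00000000  (ones: 0)
  rows 24-31 [x1,x2=11]: 00000000  (ones: 0)
Satisfying assignments = 0+0+0+0 = 0

0


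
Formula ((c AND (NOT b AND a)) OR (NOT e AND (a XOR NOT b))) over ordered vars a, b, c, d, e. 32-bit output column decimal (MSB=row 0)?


Formula: ((c AND (NOT b AND a)) OR (NOT e AND (a XOR NOT b))) over a, b, c, d, e (32 rows)
Evaluate each row (bits = a,b,c,d,e, MSB first):
  row 0 [00000]: ((0 AND (NOT 0 AND 0)) OR (NOT 0 AND (0 XOR NOT 0))) -> 1
  row 1 [00001]: ((0 AND (NOT 0 AND 0)) OR (NOT 1 AND (0 XOR NOT 0))) -> 0
  row 2 [00010]: ((0 AND (NOT 0 AND 0)) OR (NOT 0 AND (0 XOR NOT 0))) -> 1
  row 3 [00011]: ((0 AND (NOT 0 AND 0)) OR (NOT 1 AND (0 XOR NOT 0))) -> 0
  row 4 [00100]: ((1 AND (NOT 0 AND 0)) OR (NOT 0 AND (0 XOR NOT 0))) -> 1
  row 5 [00101]: ((1 AND (NOT 0 AND 0)) OR (NOT 1 AND (0 XOR NOT 0))) -> 0
  row 6 [00110]: ((1 AND (NOT 0 AND 0)) OR (NOT 0 AND (0 XOR NOT 0))) -> 1
  row 7 [00111]: ((1 AND (NOT 0 AND 0)) OR (NOT 1 AND (0 XOR NOT 0))) -> 0
  row 8 [01000]: ((0 AND (NOT 1 AND 0)) OR (NOT 0 AND (0 XOR NOT 1))) -> 0
  row 9 [01001]: ((0 AND (NOT 1 AND 0)) OR (NOT 1 AND (0 XOR NOT 1))) -> 0
  row 10 [01010]: ((0 AND (NOT 1 AND 0)) OR (NOT 0 AND (0 XOR NOT 1))) -> 0
  row 11 [01011]: ((0 AND (NOT 1 AND 0)) OR (NOT 1 AND (0 XOR NOT 1))) -> 0
  row 12 [01100]: ((1 AND (NOT 1 AND 0)) OR (NOT 0 AND (0 XOR NOT 1))) -> 0
  row 13 [01101]: ((1 AND (NOT 1 AND 0)) OR (NOT 1 AND (0 XOR NOT 1))) -> 0
  row 14 [01110]: ((1 AND (NOT 1 AND 0)) OR (NOT 0 AND (0 XOR NOT 1))) -> 0
  row 15 [01111]: ((1 AND (NOT 1 AND 0)) OR (NOT 1 AND (0 XOR NOT 1))) -> 0
  row 16 [10000]: ((0 AND (NOT 0 AND 1)) OR (NOT 0 AND (1 XOR NOT 0))) -> 0
  row 17 [10001]: ((0 AND (NOT 0 AND 1)) OR (NOT 1 AND (1 XOR NOT 0))) -> 0
  row 18 [10010]: ((0 AND (NOT 0 AND 1)) OR (NOT 0 AND (1 XOR NOT 0))) -> 0
  row 19 [10011]: ((0 AND (NOT 0 AND 1)) OR (NOT 1 AND (1 XOR NOT 0))) -> 0
  row 20 [10100]: ((1 AND (NOT 0 AND 1)) OR (NOT 0 AND (1 XOR NOT 0))) -> 1
  row 21 [10101]: ((1 AND (NOT 0 AND 1)) OR (NOT 1 AND (1 XOR NOT 0))) -> 1
  row 22 [10110]: ((1 AND (NOT 0 AND 1)) OR (NOT 0 AND (1 XOR NOT 0))) -> 1
  row 23 [10111]: ((1 AND (NOT 0 AND 1)) OR (NOT 1 AND (1 XOR NOT 0))) -> 1
  row 24 [11000]: ((0 AND (NOT 1 AND 1)) OR (NOT 0 AND (1 XOR NOT 1))) -> 1
  row 25 [11001]: ((0 AND (NOT 1 AND 1)) OR (NOT 1 AND (1 XOR NOT 1))) -> 0
  row 26 [11010]: ((0 AND (NOT 1 AND 1)) OR (NOT 0 AND (1 XOR NOT 1))) -> 1
  row 27 [11011]: ((0 AND (NOT 1 AND 1)) OR (NOT 1 AND (1 XOR NOT 1))) -> 0
  row 28 [11100]: ((1 AND (NOT 1 AND 1)) OR (NOT 0 AND (1 XOR NOT 1))) -> 1
  row 29 [11101]: ((1 AND (NOT 1 AND 1)) OR (NOT 1 AND (1 XOR NOT 1))) -> 0
  row 30 [11110]: ((1 AND (NOT 1 AND 1)) OR (NOT 0 AND (1 XOR NOT 1))) -> 1
  row 31 [11111]: ((1 AND (NOT 1 AND 1)) OR (NOT 1 AND (1 XOR NOT 1))) -> 0
Full result column, 4 rows per line (a,b,c fixed per line; d,e runs 00..11 left to right):
  rows 0-3 [a,b,c=000]: 1010  = hex A
  rows 4-7 [a,b,c=001]: 1010  = hex A
  rows 8-11 [a,b,c=010]: 0000  = hex 0
  rows 12-15 [a,b,c=011]: 0000  = hex 0
  rows 16-19 [a,b,c=100]: 0000  = hex 0
  rows 20-23 [a,b,c=101]: 1111  = hex F
  rows 24-27 [a,b,c=110]: 1010  = hex A
  rows 28-31 [a,b,c=111]: 1010  = hex A
Output column (row 0 .. row 31) = 10101010000000000000111110101010
Output column grouped in 4s = 1010 1010 0000 0000 0000 1111 1010 1010 = 0xAA000FAA
Convert to decimal digit by digit (value = value*16 + digit):
  A -> 10
  10*16 + 10 (A) = 170
  170*16 + 0 = 2720
  2720*16 + 0 = 43520
  43520*16 + 0 = 696320
  696320*16 + 15 (F) = 11141135
  11141135*16 + 10 (A) = 178258170
  178258170*16 + 10 (A) = 2852130730
Decimal = 2852130730

2852130730


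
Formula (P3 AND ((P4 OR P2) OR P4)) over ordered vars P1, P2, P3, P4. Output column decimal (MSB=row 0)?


Formula: (P3 AND ((P4 OR P2) OR P4)) over P1, P2, P3, P4 (16 rows)
Evaluate each row (bits = P1,P2,P3,P4, MSB first):
  row 0 [0000]: (0 AND ((0 OR 0) OR 0)) -> 0
  row 1 [0001]: (0 AND ((1 OR 0) OR 1)) -> 0
  row 2 [0010]: (1 AND ((0 OR 0) OR 0)) -> 0
  row 3 [0011]: (1 AND ((1 OR 0) OR 1)) -> 1
  row 4 [0100]: (0 AND ((0 OR 1) OR 0)) -> 0
  row 5 [0101]: (0 AND ((1 OR 1) OR 1)) -> 0
  row 6 [0110]: (1 AND ((0 OR 1) OR 0)) -> 1
  row 7 [0111]: (1 AND ((1 OR 1) OR 1)) -> 1
  row 8 [1000]: (0 AND ((0 OR 0) OR 0)) -> 0
  row 9 [1001]: (0 AND ((1 OR 0) OR 1)) -> 0
  row 10 [1010]: (1 AND ((0 OR 0) OR 0)) -> 0
  row 11 [1011]: (1 AND ((1 OR 0) OR 1)) -> 1
  row 12 [1100]: (0 AND ((0 OR 1) OR 0)) -> 0
  row 13 [1101]: (0 AND ((1 OR 1) OR 1)) -> 0
  row 14 [1110]: (1 AND ((0 OR 1) OR 0)) -> 1
  row 15 [1111]: (1 AND ((1 OR 1) OR 1)) -> 1
Full result column, 4 rows per line (P1,P2 fixed per line; P3,P4 runs 00..11 left to right):
  rows 0-3 [P1,P2=00]: 0001  = hex 1
  rows 4-7 [P1,P2=01]: 0011  = hex 3
  rows 8-11 [P1,P2=10]: 0001  = hex 1
  rows 12-15 [P1,P2=11]: 0011  = hex 3
Output column (row 0 .. row 15) = 0001001100010011
Output column grouped in 4s = 0001 0011 0001 0011 = 0x1313
Convert to decimal digit by digit (value = value*16 + digit):
  1 -> 1
  1*16 + 3 = 19
  19*16 + 1 = 305
  305*16 + 3 = 4883
Decimal = 4883

4883


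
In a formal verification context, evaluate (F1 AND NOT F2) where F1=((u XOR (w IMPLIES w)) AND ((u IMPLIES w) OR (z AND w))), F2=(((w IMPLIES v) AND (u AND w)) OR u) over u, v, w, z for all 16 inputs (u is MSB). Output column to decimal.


F1 = ((u XOR (w IMPLIES w)) AND ((u IMPLIES w) OR (z AND w)))
F2 = (((w IMPLIES v) AND (u AND w)) OR u)
Counterexample to F1=>F2 is where F1=1 and F2=0.
Evaluate each row (bits = u,v,w,z, MSB first):
  row 0 [0000]: F1=1 F2=0 -> F1&~F2 -> 1
  row 1 [0001]: F1=1 F2=0 -> F1&~F2 -> 1
  row 2 [0010]: F1=1 F2=0 -> F1&~F2 -> 1
  row 3 [0011]: F1=1 F2=0 -> F1&~F2 -> 1
  row 4 [0100]: F1=1 F2=0 -> F1&~F2 -> 1
  row 5 [0101]: F1=1 F2=0 -> F1&~F2 -> 1
  row 6 [0110]: F1=1 F2=0 -> F1&~F2 -> 1
  row 7 [0111]: F1=1 F2=0 -> F1&~F2 -> 1
  row 8 [1000]: F1=0 F2=1 -> F1&~F2 -> 0
  row 9 [1001]: F1=0 F2=1 -> F1&~F2 -> 0
  row 10 [1010]: F1=0 F2=1 -> F1&~F2 -> 0
  row 11 [1011]: F1=0 F2=1 -> F1&~F2 -> 0
  row 12 [1100]: F1=0 F2=1 -> F1&~F2 -> 0
  row 13 [1101]: F1=0 F2=1 -> F1&~F2 -> 0
  row 14 [1110]: F1=0 F2=1 -> F1&~F2 -> 0
  row 15 [1111]: F1=0 F2=1 -> F1&~F2 -> 0
Full result column, 4 rows per line (u,v fixed per line; w,z runs 00..11 left to right):
  rows 0-3 [u,v=00]: 1111  = hex F
  rows 4-7 [u,v=01]: 1111  = hex F
  rows 8-11 [u,v=10]: 0000  = hex 0
  rows 12-15 [u,v=11]: 0000  = hex 0
Counterexample vector (row 0 .. row 15) = 1111111100000000
Output column grouped in 4s = 1111 1111 0000 0000 = 0xFF00
Convert to decimal digit by digit (value = value*16 + digit):
  F -> 15
  15*16 + 15 (F) = 255
  255*16 + 0 = 4080
  4080*16 + 0 = 65280
Decimal = 65280

65280


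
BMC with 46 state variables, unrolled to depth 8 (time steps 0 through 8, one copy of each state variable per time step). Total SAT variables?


BMC unrolls to depth k, creating one copy of each state var for steps 0..k.
Step count = 8 + 1 = 9 (steps 0 through 8)
Vars per step = 46
Total = 46 * 9 = 414

414


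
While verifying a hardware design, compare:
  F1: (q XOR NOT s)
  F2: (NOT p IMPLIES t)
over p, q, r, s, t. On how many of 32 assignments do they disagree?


F1 = (q XOR NOT s)
F2 = (NOT p IMPLIES t)
Evaluate both on each of 32 rows (bits = p,q,r,s,t):
  row 0 [00000]: F1=1 F2=0 (differ) -> 1
  row 1 [00001]: F1=1 F2=1 -> 0
  row 2 [00010]: F1=0 F2=0 -> 0
  row 3 [00011]: F1=0 F2=1 (differ) -> 1
  row 4 [00100]: F1=1 F2=0 (differ) -> 1
  row 5 [00101]: F1=1 F2=1 -> 0
  row 6 [00110]: F1=0 F2=0 -> 0
  row 7 [00111]: F1=0 F2=1 (differ) -> 1
  row 8 [01000]: F1=0 F2=0 -> 0
  row 9 [01001]: F1=0 F2=1 (differ) -> 1
  row 10 [01010]: F1=1 F2=0 (differ) -> 1
  row 11 [01011]: F1=1 F2=1 -> 0
  row 12 [01100]: F1=0 F2=0 -> 0
  row 13 [01101]: F1=0 F2=1 (differ) -> 1
  row 14 [01110]: F1=1 F2=0 (differ) -> 1
  row 15 [01111]: F1=1 F2=1 -> 0
  row 16 [10000]: F1=1 F2=1 -> 0
  row 17 [10001]: F1=1 F2=1 -> 0
  row 18 [10010]: F1=0 F2=1 (differ) -> 1
  row 19 [10011]: F1=0 F2=1 (differ) -> 1
  row 20 [10100]: F1=1 F2=1 -> 0
  row 21 [10101]: F1=1 F2=1 -> 0
  row 22 [10110]: F1=0 F2=1 (differ) -> 1
  row 23 [10111]: F1=0 F2=1 (differ) -> 1
  row 24 [11000]: F1=0 F2=1 (differ) -> 1
  row 25 [11001]: F1=0 F2=1 (differ) -> 1
  row 26 [11010]: F1=1 F2=1 -> 0
  row 27 [11011]: F1=1 F2=1 -> 0
  row 28 [11100]: F1=0 F2=1 (differ) -> 1
  row 29 [11101]: F1=0 F2=1 (differ) -> 1
  row 30 [11110]: F1=1 F2=1 -> 0
  row 31 [11111]: F1=1 F2=1 -> 0
Full result column, 8 rows per line (p,q fixed per line; r,s,t runs 000..111 left to right):
  rows 0-7 [p,q=00]: 10011001  (ones: 4)
  rows 8-15 [p,q=01]: 01100110  (ones: 4)
  rows 16-23 [p,q=10]: 00110011  (ones: 4)
  rows 24-31 [p,q=11]: 11001100  (ones: 4)
Disagreements = 4+4+4+4 = 16

16


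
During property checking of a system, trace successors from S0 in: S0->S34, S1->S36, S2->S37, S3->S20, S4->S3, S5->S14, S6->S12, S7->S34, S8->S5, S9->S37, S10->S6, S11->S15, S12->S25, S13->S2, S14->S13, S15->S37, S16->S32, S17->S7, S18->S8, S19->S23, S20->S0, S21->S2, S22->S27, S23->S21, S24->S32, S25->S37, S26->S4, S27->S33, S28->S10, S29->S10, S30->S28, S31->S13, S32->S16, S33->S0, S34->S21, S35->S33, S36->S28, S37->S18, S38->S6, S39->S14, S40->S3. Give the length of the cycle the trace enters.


Trace from S0 until a state repeats:
  S0 -> S34 -> S21 -> S2 -> S37 -> S18 -> S8 -> S5 -> S14 -> S13 -> S2
S2 first seen at step 3, revisited at step 10.
Cycle length = 10 - 3 = 7

7


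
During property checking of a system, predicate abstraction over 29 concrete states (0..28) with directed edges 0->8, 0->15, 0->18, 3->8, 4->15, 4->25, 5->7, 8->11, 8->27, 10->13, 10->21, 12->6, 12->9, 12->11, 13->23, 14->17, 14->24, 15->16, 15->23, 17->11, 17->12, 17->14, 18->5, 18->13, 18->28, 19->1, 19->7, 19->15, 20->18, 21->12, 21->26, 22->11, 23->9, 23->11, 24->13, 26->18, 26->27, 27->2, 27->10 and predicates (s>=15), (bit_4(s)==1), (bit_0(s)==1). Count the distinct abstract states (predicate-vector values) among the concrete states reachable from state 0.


BFS from 0:
Concrete reachable: {0, 2, 5, 6, 7, 8, 9, 10, 11, 12, 13, 15, 16, 18, 21, 23, 26, 27, 28}
Abstract via predicates (s>=15), (bit_4(s)==1), (bit_0(s)==1):
  (0,0,0) <- {0, 2, 6, 8, 10, 12}
  (0,0,1) <- {5, 7, 9, 11, 13}
  (1,0,1) <- {15}
  (1,1,0) <- {16, 18, 26, 28}
  (1,1,1) <- {21, 23, 27}
Distinct abstract states = 5

5


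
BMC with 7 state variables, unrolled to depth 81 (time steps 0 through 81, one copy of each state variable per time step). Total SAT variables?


BMC unrolls to depth k, creating one copy of each state var for steps 0..k.
Step count = 81 + 1 = 82 (steps 0 through 81)
Vars per step = 7
Total = 7 * 82 = 574

574


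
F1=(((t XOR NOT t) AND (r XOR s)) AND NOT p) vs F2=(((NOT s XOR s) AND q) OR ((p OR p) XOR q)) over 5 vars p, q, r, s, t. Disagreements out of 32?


F1 = (((t XOR NOT t) AND (r XOR s)) AND NOT p)
F2 = (((NOT s XOR s) AND q) OR ((p OR p) XOR q))
Evaluate both on each of 32 rows (bits = p,q,r,s,t):
  row 0 [00000]: F1=0 F2=0 -> 0
  row 1 [00001]: F1=0 F2=0 -> 0
  row 2 [00010]: F1=1 F2=0 (differ) -> 1
  row 3 [00011]: F1=1 F2=0 (differ) -> 1
  row 4 [00100]: F1=1 F2=0 (differ) -> 1
  row 5 [00101]: F1=1 F2=0 (differ) -> 1
  row 6 [00110]: F1=0 F2=0 -> 0
  row 7 [00111]: F1=0 F2=0 -> 0
  row 8 [01000]: F1=0 F2=1 (differ) -> 1
  row 9 [01001]: F1=0 F2=1 (differ) -> 1
  row 10 [01010]: F1=1 F2=1 -> 0
  row 11 [01011]: F1=1 F2=1 -> 0
  row 12 [01100]: F1=1 F2=1 -> 0
  row 13 [01101]: F1=1 F2=1 -> 0
  row 14 [01110]: F1=0 F2=1 (differ) -> 1
  row 15 [01111]: F1=0 F2=1 (differ) -> 1
  row 16 [10000]: F1=0 F2=1 (differ) -> 1
  row 17 [10001]: F1=0 F2=1 (differ) -> 1
  row 18 [10010]: F1=0 F2=1 (differ) -> 1
  row 19 [10011]: F1=0 F2=1 (differ) -> 1
  row 20 [10100]: F1=0 F2=1 (differ) -> 1
  row 21 [10101]: F1=0 F2=1 (differ) -> 1
  row 22 [10110]: F1=0 F2=1 (differ) -> 1
  row 23 [10111]: F1=0 F2=1 (differ) -> 1
  row 24 [11000]: F1=0 F2=1 (differ) -> 1
  row 25 [11001]: F1=0 F2=1 (differ) -> 1
  row 26 [11010]: F1=0 F2=1 (differ) -> 1
  row 27 [11011]: F1=0 F2=1 (differ) -> 1
  row 28 [11100]: F1=0 F2=1 (differ) -> 1
  row 29 [11101]: F1=0 F2=1 (differ) -> 1
  row 30 [11110]: F1=0 F2=1 (differ) -> 1
  row 31 [11111]: F1=0 F2=1 (differ) -> 1
Full result column, 8 rows per line (p,q fixed per line; r,s,t runs 000..111 left to right):
  rows 0-7 [p,q=00]: 00111100  (ones: 4)
  rows 8-15 [p,q=01]: 11000011  (ones: 4)
  rows 16-23 [p,q=10]: 11111111  (ones: 8)
  rows 24-31 [p,q=11]: 11111111  (ones: 8)
Disagreements = 4+4+8+8 = 24

24


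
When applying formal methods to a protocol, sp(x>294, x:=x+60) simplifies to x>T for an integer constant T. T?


Formula: sp(P, x:=E) = exists old_x. (x = E[old_x/x]) AND P[old_x/x] (old_x is the value of x before the assignment; eliminate old_x by solving x = E[old_x/x] for old_x)
Step 1: Precondition P: x>294, i.e. old_x > 294
Step 2: Assignment gives x = old_x + 60, so old_x = x - 60
Step 3: Substitute into P: x - 60 > 294
Step 4: Simplify: x > 294+60 = 354

354


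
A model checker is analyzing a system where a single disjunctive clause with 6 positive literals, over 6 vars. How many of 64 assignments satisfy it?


Step 1: Total=2^6=64
Step 2: Unsat when all 6 false: 2^0=1
Step 3: Sat=64-1=63

63


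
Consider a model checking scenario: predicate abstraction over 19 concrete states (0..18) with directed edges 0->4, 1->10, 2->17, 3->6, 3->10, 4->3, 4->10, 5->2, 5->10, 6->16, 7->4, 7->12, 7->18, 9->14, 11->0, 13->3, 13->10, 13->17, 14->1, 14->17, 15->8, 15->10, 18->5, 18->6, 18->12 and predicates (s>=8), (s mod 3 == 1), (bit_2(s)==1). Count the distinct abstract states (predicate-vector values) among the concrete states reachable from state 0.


BFS from 0:
Concrete reachable: {0, 3, 4, 6, 10, 16}
Abstract via predicates (s>=8), (s mod 3 == 1), (bit_2(s)==1):
  (0,0,0) <- {0, 3}
  (0,0,1) <- {6}
  (0,1,1) <- {4}
  (1,1,0) <- {10, 16}
Distinct abstract states = 4

4


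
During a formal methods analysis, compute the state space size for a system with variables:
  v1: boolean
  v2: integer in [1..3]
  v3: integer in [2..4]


State space = product of domain sizes of all variables.
Domain sizes:
  v1 (boolean): 2
  v2 (integer in [1..3]): 3
  v3 (integer in [2..4]): 3
Product = 2 * 3 * 3 = 18

18


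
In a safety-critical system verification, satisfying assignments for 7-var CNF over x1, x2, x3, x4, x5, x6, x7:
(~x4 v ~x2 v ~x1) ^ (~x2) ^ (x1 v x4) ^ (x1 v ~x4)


CNF with 4 clauses over 7 vars (128 assignments).
An assignment satisfies CNF iff every clause has >=1 true literal.
Check each row (bits = x1,x2,x3,x4,x5,x6,x7; clause T/F shown):
  row 0 [0000000]: clauses=TTFT -> 0
  row 1 [0000001]: clauses=TTFT -> 0
  row 2 [0000010]: clauses=TTFT -> 0
  row 3 [0000011]: clauses=TTFT -> 0
  row 4 [0000100]: clauses=TTFT -> 0
  (every remaining row is evaluated the same way; all 128 results are listed next)
Full result column, 8 rows per line (x1,x2,x3,x4 fixed per line; x5,x6,x7 runs 000..111 left to right):
  rows 0-7 [x1,x2,x3,x4=0000]: 00000000  (ones: 0)
  rows 8-15 [x1,x2,x3,x4=0001]: 00000000  (ones: 0)
  rows 16-23 [x1,x2,x3,x4=0010]: 00000000  (ones: 0)
  rows 24-31 [x1,x2,x3,x4=0011]: 00000000  (ones: 0)
  rows 32-39 [x1,x2,x3,x4=0100]: 00000000  (ones: 0)
  rows 40-47 [x1,x2,x3,x4=0101]: 00000000  (ones: 0)
  rows 48-55 [x1,x2,x3,x4=0110]: 00000000  (ones: 0)
  rows 56-63 [x1,x2,x3,x4=0111]: 00000000  (ones: 0)
  rows 64-71 [x1,x2,x3,x4=1000]: 11111111  (ones: 8)
  rows 72-79 [x1,x2,x3,x4=1001]: 11111111  (ones: 8)
  rows 80-87 [x1,x2,x3,x4=1010]: 11111111  (ones: 8)
  rows 88-95 [x1,x2,x3,x4=1011]: 11111111  (ones: 8)
  rows 96-103 [x1,x2,x3,x4=1100]: 00000000  (ones: 0)
  rows 104-111 [x1,x2,x3,x4=1101]: 00000000  (ones: 0)
  rows 112-119 [x1,x2,x3,x4=1110]: 00000000  (ones: 0)
  rows 120-127 [x1,x2,x3,x4=1111]: 00000000  (ones: 0)
Satisfying assignments = 0+0+0+0+0+0+0+0+8+8+8+8+0+0+0+0 = 32

32


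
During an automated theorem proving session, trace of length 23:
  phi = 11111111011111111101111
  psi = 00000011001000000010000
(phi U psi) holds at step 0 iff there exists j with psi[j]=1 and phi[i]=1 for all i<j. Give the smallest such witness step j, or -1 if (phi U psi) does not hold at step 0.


(phi U psi) at 0: need smallest j with psi[j]=1 and phi[i]=1 for all i in [0,j).
Scan from step 0:
  step 0: phi=1, psi=0 -> continue
  step 1: phi=1, psi=0 -> continue
  step 2: phi=1, psi=0 -> continue
  step 3: phi=1, psi=0 -> continue
  step 6: psi=1 and phi held for [0,6) -> witness found
Witness step = 6

6


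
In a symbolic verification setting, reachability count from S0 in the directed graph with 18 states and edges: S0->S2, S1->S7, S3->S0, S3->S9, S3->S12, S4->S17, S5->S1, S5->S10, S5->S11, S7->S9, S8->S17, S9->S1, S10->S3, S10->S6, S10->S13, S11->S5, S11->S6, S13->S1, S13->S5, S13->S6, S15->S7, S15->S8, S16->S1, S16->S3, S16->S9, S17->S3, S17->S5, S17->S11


BFS from S0:
  layer 0: {S0}
  layer 1: {S2}
Reachable set: {S0, S2}
Count = 2

2


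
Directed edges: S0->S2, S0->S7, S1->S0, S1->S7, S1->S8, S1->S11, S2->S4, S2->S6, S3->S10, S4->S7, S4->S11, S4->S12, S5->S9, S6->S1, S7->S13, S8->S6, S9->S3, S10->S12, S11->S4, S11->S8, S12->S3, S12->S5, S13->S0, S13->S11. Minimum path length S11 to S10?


BFS layer-by-layer from S11:
  dist 0: {S11}
  dist 1: {S4, S8}
  dist 2: {S6, S7, S12}
  dist 3: {S1, S3, S5, S13}
  dist 4: {S0, S9, S10}
  -> S10 reached at distance 4
Shortest path length = 4

4


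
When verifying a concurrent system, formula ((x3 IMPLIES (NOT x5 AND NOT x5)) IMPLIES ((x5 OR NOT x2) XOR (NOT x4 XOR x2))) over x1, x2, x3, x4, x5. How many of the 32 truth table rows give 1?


Formula: ((x3 IMPLIES (NOT x5 AND NOT x5)) IMPLIES ((x5 OR NOT x2) XOR (NOT x4 XOR x2))) over 5 vars (32 rows)
Evaluate each row (x1, x2, x3, x4, x5 as bits, MSB first):
  row 0 [00000]: ((0 IMPLIES (NOT 0 AND NOT 0)) IMPLIES ((0 OR NOT 0) XOR (NOT 0 XOR 0))) -> 0
  row 1 [00001]: ((0 IMPLIES (NOT 1 AND NOT 1)) IMPLIES ((1 OR NOT 0) XOR (NOT 0 XOR 0))) -> 0
  row 2 [00010]: ((0 IMPLIES (NOT 0 AND NOT 0)) IMPLIES ((0 OR NOT 0) XOR (NOT 1 XOR 0))) -> 1
  row 3 [00011]: ((0 IMPLIES (NOT 1 AND NOT 1)) IMPLIES ((1 OR NOT 0) XOR (NOT 1 XOR 0))) -> 1
  row 4 [00100]: ((1 IMPLIES (NOT 0 AND NOT 0)) IMPLIES ((0 OR NOT 0) XOR (NOT 0 XOR 0))) -> 0
  row 5 [00101]: ((1 IMPLIES (NOT 1 AND NOT 1)) IMPLIES ((1 OR NOT 0) XOR (NOT 0 XOR 0))) -> 1
  row 6 [00110]: ((1 IMPLIES (NOT 0 AND NOT 0)) IMPLIES ((0 OR NOT 0) XOR (NOT 1 XOR 0))) -> 1
  row 7 [00111]: ((1 IMPLIES (NOT 1 AND NOT 1)) IMPLIES ((1 OR NOT 0) XOR (NOT 1 XOR 0))) -> 1
  row 8 [01000]: ((0 IMPLIES (NOT 0 AND NOT 0)) IMPLIES ((0 OR NOT 1) XOR (NOT 0 XOR 1))) -> 0
  row 9 [01001]: ((0 IMPLIES (NOT 1 AND NOT 1)) IMPLIES ((1 OR NOT 1) XOR (NOT 0 XOR 1))) -> 1
  row 10 [01010]: ((0 IMPLIES (NOT 0 AND NOT 0)) IMPLIES ((0 OR NOT 1) XOR (NOT 1 XOR 1))) -> 1
  row 11 [01011]: ((0 IMPLIES (NOT 1 AND NOT 1)) IMPLIES ((1 OR NOT 1) XOR (NOT 1 XOR 1))) -> 0
  row 12 [01100]: ((1 IMPLIES (NOT 0 AND NOT 0)) IMPLIES ((0 OR NOT 1) XOR (NOT 0 XOR 1))) -> 0
  row 13 [01101]: ((1 IMPLIES (NOT 1 AND NOT 1)) IMPLIES ((1 OR NOT 1) XOR (NOT 0 XOR 1))) -> 1
  row 14 [01110]: ((1 IMPLIES (NOT 0 AND NOT 0)) IMPLIES ((0 OR NOT 1) XOR (NOT 1 XOR 1))) -> 1
  row 15 [01111]: ((1 IMPLIES (NOT 1 AND NOT 1)) IMPLIES ((1 OR NOT 1) XOR (NOT 1 XOR 1))) -> 1
  row 16 [10000]: ((0 IMPLIES (NOT 0 AND NOT 0)) IMPLIES ((0 OR NOT 0) XOR (NOT 0 XOR 0))) -> 0
  row 17 [10001]: ((0 IMPLIES (NOT 1 AND NOT 1)) IMPLIES ((1 OR NOT 0) XOR (NOT 0 XOR 0))) -> 0
  row 18 [10010]: ((0 IMPLIES (NOT 0 AND NOT 0)) IMPLIES ((0 OR NOT 0) XOR (NOT 1 XOR 0))) -> 1
  row 19 [10011]: ((0 IMPLIES (NOT 1 AND NOT 1)) IMPLIES ((1 OR NOT 0) XOR (NOT 1 XOR 0))) -> 1
  row 20 [10100]: ((1 IMPLIES (NOT 0 AND NOT 0)) IMPLIES ((0 OR NOT 0) XOR (NOT 0 XOR 0))) -> 0
  row 21 [10101]: ((1 IMPLIES (NOT 1 AND NOT 1)) IMPLIES ((1 OR NOT 0) XOR (NOT 0 XOR 0))) -> 1
  row 22 [10110]: ((1 IMPLIES (NOT 0 AND NOT 0)) IMPLIES ((0 OR NOT 0) XOR (NOT 1 XOR 0))) -> 1
  row 23 [10111]: ((1 IMPLIES (NOT 1 AND NOT 1)) IMPLIES ((1 OR NOT 0) XOR (NOT 1 XOR 0))) -> 1
  row 24 [11000]: ((0 IMPLIES (NOT 0 AND NOT 0)) IMPLIES ((0 OR NOT 1) XOR (NOT 0 XOR 1))) -> 0
  row 25 [11001]: ((0 IMPLIES (NOT 1 AND NOT 1)) IMPLIES ((1 OR NOT 1) XOR (NOT 0 XOR 1))) -> 1
  row 26 [11010]: ((0 IMPLIES (NOT 0 AND NOT 0)) IMPLIES ((0 OR NOT 1) XOR (NOT 1 XOR 1))) -> 1
  row 27 [11011]: ((0 IMPLIES (NOT 1 AND NOT 1)) IMPLIES ((1 OR NOT 1) XOR (NOT 1 XOR 1))) -> 0
  row 28 [11100]: ((1 IMPLIES (NOT 0 AND NOT 0)) IMPLIES ((0 OR NOT 1) XOR (NOT 0 XOR 1))) -> 0
  row 29 [11101]: ((1 IMPLIES (NOT 1 AND NOT 1)) IMPLIES ((1 OR NOT 1) XOR (NOT 0 XOR 1))) -> 1
  row 30 [11110]: ((1 IMPLIES (NOT 0 AND NOT 0)) IMPLIES ((0 OR NOT 1) XOR (NOT 1 XOR 1))) -> 1
  row 31 [11111]: ((1 IMPLIES (NOT 1 AND NOT 1)) IMPLIES ((1 OR NOT 1) XOR (NOT 1 XOR 1))) -> 1
Full result column, 8 rows per line (x1,x2 fixed per line; x3,x4,x5 runs 000..111 left to right):
  rows 0-7 [x1,x2=00]: 00110111  (ones: 5)
  rows 8-15 [x1,x2=01]: 01100111  (ones: 5)
  rows 16-23 [x1,x2=10]: 00110111  (ones: 5)
  rows 24-31 [x1,x2=11]: 01100111  (ones: 5)
Count of 1-rows = 5+5+5+5 = 20

20


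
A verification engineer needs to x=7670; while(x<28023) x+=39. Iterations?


Step 1: x goes from 7670 toward 28023 by 39; the body runs while x<28023, so iterations = ceil((bound-start)/step)
Step 2: Distance=20353
Step 3: ceil(20353/39)=522

522


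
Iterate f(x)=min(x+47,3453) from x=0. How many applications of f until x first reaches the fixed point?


Step 1: x=0, cap=3453, increment=47
Step 2: x grows by 47 each step until capped at 3453; fixed point is x=3453
Step 3: iterations = ceil(3453/47) = 74

74


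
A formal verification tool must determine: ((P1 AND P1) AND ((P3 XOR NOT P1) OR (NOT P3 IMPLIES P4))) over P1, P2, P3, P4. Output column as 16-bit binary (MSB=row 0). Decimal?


Formula: ((P1 AND P1) AND ((P3 XOR NOT P1) OR (NOT P3 IMPLIES P4))) over P1, P2, P3, P4 (16 rows)
Evaluate each row (bits = P1,P2,P3,P4, MSB first):
  row 0 [0000]: ((0 AND 0) AND ((0 XOR NOT 0) OR (NOT 0 IMPLIES 0))) -> 0
  row 1 [0001]: ((0 AND 0) AND ((0 XOR NOT 0) OR (NOT 0 IMPLIES 1))) -> 0
  row 2 [0010]: ((0 AND 0) AND ((1 XOR NOT 0) OR (NOT 1 IMPLIES 0))) -> 0
  row 3 [0011]: ((0 AND 0) AND ((1 XOR NOT 0) OR (NOT 1 IMPLIES 1))) -> 0
  row 4 [0100]: ((0 AND 0) AND ((0 XOR NOT 0) OR (NOT 0 IMPLIES 0))) -> 0
  row 5 [0101]: ((0 AND 0) AND ((0 XOR NOT 0) OR (NOT 0 IMPLIES 1))) -> 0
  row 6 [0110]: ((0 AND 0) AND ((1 XOR NOT 0) OR (NOT 1 IMPLIES 0))) -> 0
  row 7 [0111]: ((0 AND 0) AND ((1 XOR NOT 0) OR (NOT 1 IMPLIES 1))) -> 0
  row 8 [1000]: ((1 AND 1) AND ((0 XOR NOT 1) OR (NOT 0 IMPLIES 0))) -> 0
  row 9 [1001]: ((1 AND 1) AND ((0 XOR NOT 1) OR (NOT 0 IMPLIES 1))) -> 1
  row 10 [1010]: ((1 AND 1) AND ((1 XOR NOT 1) OR (NOT 1 IMPLIES 0))) -> 1
  row 11 [1011]: ((1 AND 1) AND ((1 XOR NOT 1) OR (NOT 1 IMPLIES 1))) -> 1
  row 12 [1100]: ((1 AND 1) AND ((0 XOR NOT 1) OR (NOT 0 IMPLIES 0))) -> 0
  row 13 [1101]: ((1 AND 1) AND ((0 XOR NOT 1) OR (NOT 0 IMPLIES 1))) -> 1
  row 14 [1110]: ((1 AND 1) AND ((1 XOR NOT 1) OR (NOT 1 IMPLIES 0))) -> 1
  row 15 [1111]: ((1 AND 1) AND ((1 XOR NOT 1) OR (NOT 1 IMPLIES 1))) -> 1
Full result column, 4 rows per line (P1,P2 fixed per line; P3,P4 runs 00..11 left to right):
  rows 0-3 [P1,P2=00]: 0000  = hex 0
  rows 4-7 [P1,P2=01]: 0000  = hex 0
  rows 8-11 [P1,P2=10]: 0111  = hex 7
  rows 12-15 [P1,P2=11]: 0111  = hex 7
Output column (row 0 .. row 15) = 0000000001110111
Output column grouped in 4s = 0000 0000 0111 0111 = 0x0077
Convert to decimal digit by digit (value = value*16 + digit):
  0 -> 0
  0*16 + 0 = 0
  0*16 + 7 = 7
  7*16 + 7 = 119
Decimal = 119

119


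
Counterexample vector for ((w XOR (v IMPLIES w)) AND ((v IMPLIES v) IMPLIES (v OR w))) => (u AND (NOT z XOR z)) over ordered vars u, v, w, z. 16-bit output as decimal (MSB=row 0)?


F1 = ((w XOR (v IMPLIES w)) AND ((v IMPLIES v) IMPLIES (v OR w)))
F2 = (u AND (NOT z XOR z))
Counterexample to F1=>F2 is where F1=1 and F2=0.
Evaluate each row (bits = u,v,w,z, MSB first):
  row 0 [0000]: F1=0 F2=0 -> F1&~F2 -> 0
  row 1 [0001]: F1=0 F2=0 -> F1&~F2 -> 0
  row 2 [0010]: F1=0 F2=0 -> F1&~F2 -> 0
  row 3 [0011]: F1=0 F2=0 -> F1&~F2 -> 0
  row 4 [0100]: F1=0 F2=0 -> F1&~F2 -> 0
  row 5 [0101]: F1=0 F2=0 -> F1&~F2 -> 0
  row 6 [0110]: F1=0 F2=0 -> F1&~F2 -> 0
  row 7 [0111]: F1=0 F2=0 -> F1&~F2 -> 0
  row 8 [1000]: F1=0 F2=1 -> F1&~F2 -> 0
  row 9 [1001]: F1=0 F2=1 -> F1&~F2 -> 0
  row 10 [1010]: F1=0 F2=1 -> F1&~F2 -> 0
  row 11 [1011]: F1=0 F2=1 -> F1&~F2 -> 0
  row 12 [1100]: F1=0 F2=1 -> F1&~F2 -> 0
  row 13 [1101]: F1=0 F2=1 -> F1&~F2 -> 0
  row 14 [1110]: F1=0 F2=1 -> F1&~F2 -> 0
  row 15 [1111]: F1=0 F2=1 -> F1&~F2 -> 0
Full result column, 4 rows per line (u,v fixed per line; w,z runs 00..11 left to right):
  rows 0-3 [u,v=00]: 0000  = hex 0
  rows 4-7 [u,v=01]: 0000  = hex 0
  rows 8-11 [u,v=10]: 0000  = hex 0
  rows 12-15 [u,v=11]: 0000  = hex 0
Counterexample vector (row 0 .. row 15) = 0000000000000000
Output column grouped in 4s = 0000 0000 0000 0000 = 0x0000
Convert to decimal digit by digit (value = value*16 + digit):
  0 -> 0
  0*16 + 0 = 0
  0*16 + 0 = 0
  0*16 + 0 = 0
Decimal = 0

0


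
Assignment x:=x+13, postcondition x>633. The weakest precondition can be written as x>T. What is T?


Formula: wp(x:=E, P) = P[E/x] (substitute E for x in postcondition)
Step 1: Postcondition: x>633
Step 2: Substitute x+13 for x: x+13>633
Step 3: Solve for x: x > 633-13 = 620

620


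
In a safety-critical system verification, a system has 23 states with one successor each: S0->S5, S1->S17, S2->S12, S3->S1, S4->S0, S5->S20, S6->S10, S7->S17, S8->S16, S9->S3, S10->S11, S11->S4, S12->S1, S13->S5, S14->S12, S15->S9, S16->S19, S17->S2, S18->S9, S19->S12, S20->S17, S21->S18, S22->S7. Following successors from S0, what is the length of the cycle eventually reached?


Trace from S0 until a state repeats:
  S0 -> S5 -> S20 -> S17 -> S2 -> S12 -> S1 -> S17
S17 first seen at step 3, revisited at step 7.
Cycle length = 7 - 3 = 4

4


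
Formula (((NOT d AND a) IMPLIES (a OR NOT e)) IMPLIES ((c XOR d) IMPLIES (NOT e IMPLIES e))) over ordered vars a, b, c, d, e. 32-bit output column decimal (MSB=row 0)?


Formula: (((NOT d AND a) IMPLIES (a OR NOT e)) IMPLIES ((c XOR d) IMPLIES (NOT e IMPLIES e))) over a, b, c, d, e (32 rows)
Evaluate each row (bits = a,b,c,d,e, MSB first):
  row 0 [00000]: (((NOT 0 AND 0) IMPLIES (0 OR NOT 0)) IMPLIES ((0 XOR 0) IMPLIES (NOT 0 IMPLIES 0))) -> 1
  row 1 [00001]: (((NOT 0 AND 0) IMPLIES (0 OR NOT 1)) IMPLIES ((0 XOR 0) IMPLIES (NOT 1 IMPLIES 1))) -> 1
  row 2 [00010]: (((NOT 1 AND 0) IMPLIES (0 OR NOT 0)) IMPLIES ((0 XOR 1) IMPLIES (NOT 0 IMPLIES 0))) -> 0
  row 3 [00011]: (((NOT 1 AND 0) IMPLIES (0 OR NOT 1)) IMPLIES ((0 XOR 1) IMPLIES (NOT 1 IMPLIES 1))) -> 1
  row 4 [00100]: (((NOT 0 AND 0) IMPLIES (0 OR NOT 0)) IMPLIES ((1 XOR 0) IMPLIES (NOT 0 IMPLIES 0))) -> 0
  row 5 [00101]: (((NOT 0 AND 0) IMPLIES (0 OR NOT 1)) IMPLIES ((1 XOR 0) IMPLIES (NOT 1 IMPLIES 1))) -> 1
  row 6 [00110]: (((NOT 1 AND 0) IMPLIES (0 OR NOT 0)) IMPLIES ((1 XOR 1) IMPLIES (NOT 0 IMPLIES 0))) -> 1
  row 7 [00111]: (((NOT 1 AND 0) IMPLIES (0 OR NOT 1)) IMPLIES ((1 XOR 1) IMPLIES (NOT 1 IMPLIES 1))) -> 1
  row 8 [01000]: (((NOT 0 AND 0) IMPLIES (0 OR NOT 0)) IMPLIES ((0 XOR 0) IMPLIES (NOT 0 IMPLIES 0))) -> 1
  row 9 [01001]: (((NOT 0 AND 0) IMPLIES (0 OR NOT 1)) IMPLIES ((0 XOR 0) IMPLIES (NOT 1 IMPLIES 1))) -> 1
  row 10 [01010]: (((NOT 1 AND 0) IMPLIES (0 OR NOT 0)) IMPLIES ((0 XOR 1) IMPLIES (NOT 0 IMPLIES 0))) -> 0
  row 11 [01011]: (((NOT 1 AND 0) IMPLIES (0 OR NOT 1)) IMPLIES ((0 XOR 1) IMPLIES (NOT 1 IMPLIES 1))) -> 1
  row 12 [01100]: (((NOT 0 AND 0) IMPLIES (0 OR NOT 0)) IMPLIES ((1 XOR 0) IMPLIES (NOT 0 IMPLIES 0))) -> 0
  row 13 [01101]: (((NOT 0 AND 0) IMPLIES (0 OR NOT 1)) IMPLIES ((1 XOR 0) IMPLIES (NOT 1 IMPLIES 1))) -> 1
  row 14 [01110]: (((NOT 1 AND 0) IMPLIES (0 OR NOT 0)) IMPLIES ((1 XOR 1) IMPLIES (NOT 0 IMPLIES 0))) -> 1
  row 15 [01111]: (((NOT 1 AND 0) IMPLIES (0 OR NOT 1)) IMPLIES ((1 XOR 1) IMPLIES (NOT 1 IMPLIES 1))) -> 1
  row 16 [10000]: (((NOT 0 AND 1) IMPLIES (1 OR NOT 0)) IMPLIES ((0 XOR 0) IMPLIES (NOT 0 IMPLIES 0))) -> 1
  row 17 [10001]: (((NOT 0 AND 1) IMPLIES (1 OR NOT 1)) IMPLIES ((0 XOR 0) IMPLIES (NOT 1 IMPLIES 1))) -> 1
  row 18 [10010]: (((NOT 1 AND 1) IMPLIES (1 OR NOT 0)) IMPLIES ((0 XOR 1) IMPLIES (NOT 0 IMPLIES 0))) -> 0
  row 19 [10011]: (((NOT 1 AND 1) IMPLIES (1 OR NOT 1)) IMPLIES ((0 XOR 1) IMPLIES (NOT 1 IMPLIES 1))) -> 1
  row 20 [10100]: (((NOT 0 AND 1) IMPLIES (1 OR NOT 0)) IMPLIES ((1 XOR 0) IMPLIES (NOT 0 IMPLIES 0))) -> 0
  row 21 [10101]: (((NOT 0 AND 1) IMPLIES (1 OR NOT 1)) IMPLIES ((1 XOR 0) IMPLIES (NOT 1 IMPLIES 1))) -> 1
  row 22 [10110]: (((NOT 1 AND 1) IMPLIES (1 OR NOT 0)) IMPLIES ((1 XOR 1) IMPLIES (NOT 0 IMPLIES 0))) -> 1
  row 23 [10111]: (((NOT 1 AND 1) IMPLIES (1 OR NOT 1)) IMPLIES ((1 XOR 1) IMPLIES (NOT 1 IMPLIES 1))) -> 1
  row 24 [11000]: (((NOT 0 AND 1) IMPLIES (1 OR NOT 0)) IMPLIES ((0 XOR 0) IMPLIES (NOT 0 IMPLIES 0))) -> 1
  row 25 [11001]: (((NOT 0 AND 1) IMPLIES (1 OR NOT 1)) IMPLIES ((0 XOR 0) IMPLIES (NOT 1 IMPLIES 1))) -> 1
  row 26 [11010]: (((NOT 1 AND 1) IMPLIES (1 OR NOT 0)) IMPLIES ((0 XOR 1) IMPLIES (NOT 0 IMPLIES 0))) -> 0
  row 27 [11011]: (((NOT 1 AND 1) IMPLIES (1 OR NOT 1)) IMPLIES ((0 XOR 1) IMPLIES (NOT 1 IMPLIES 1))) -> 1
  row 28 [11100]: (((NOT 0 AND 1) IMPLIES (1 OR NOT 0)) IMPLIES ((1 XOR 0) IMPLIES (NOT 0 IMPLIES 0))) -> 0
  row 29 [11101]: (((NOT 0 AND 1) IMPLIES (1 OR NOT 1)) IMPLIES ((1 XOR 0) IMPLIES (NOT 1 IMPLIES 1))) -> 1
  row 30 [11110]: (((NOT 1 AND 1) IMPLIES (1 OR NOT 0)) IMPLIES ((1 XOR 1) IMPLIES (NOT 0 IMPLIES 0))) -> 1
  row 31 [11111]: (((NOT 1 AND 1) IMPLIES (1 OR NOT 1)) IMPLIES ((1 XOR 1) IMPLIES (NOT 1 IMPLIES 1))) -> 1
Full result column, 4 rows per line (a,b,c fixed per line; d,e runs 00..11 left to right):
  rows 0-3 [a,b,c=000]: 1101  = hex D
  rows 4-7 [a,b,c=001]: 0111  = hex 7
  rows 8-11 [a,b,c=010]: 1101  = hex D
  rows 12-15 [a,b,c=011]: 0111  = hex 7
  rows 16-19 [a,b,c=100]: 1101  = hex D
  rows 20-23 [a,b,c=101]: 0111  = hex 7
  rows 24-27 [a,b,c=110]: 1101  = hex D
  rows 28-31 [a,b,c=111]: 0111  = hex 7
Output column (row 0 .. row 31) = 11010111110101111101011111010111
Output column grouped in 4s = 1101 0111 1101 0111 1101 0111 1101 0111 = 0xD7D7D7D7
Convert to decimal digit by digit (value = value*16 + digit):
  D -> 13
  13*16 + 7 = 215
  215*16 + 13 (D) = 3453
  3453*16 + 7 = 55255
  55255*16 + 13 (D) = 884093
  884093*16 + 7 = 14145495
  14145495*16 + 13 (D) = 226327933
  226327933*16 + 7 = 3621246935
Decimal = 3621246935

3621246935


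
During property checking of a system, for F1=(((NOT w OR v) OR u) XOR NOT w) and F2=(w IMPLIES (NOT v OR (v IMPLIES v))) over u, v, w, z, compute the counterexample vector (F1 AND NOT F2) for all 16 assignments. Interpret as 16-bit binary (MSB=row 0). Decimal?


F1 = (((NOT w OR v) OR u) XOR NOT w)
F2 = (w IMPLIES (NOT v OR (v IMPLIES v)))
Counterexample to F1=>F2 is where F1=1 and F2=0.
Evaluate each row (bits = u,v,w,z, MSB first):
  row 0 [0000]: F1=0 F2=1 -> F1&~F2 -> 0
  row 1 [0001]: F1=0 F2=1 -> F1&~F2 -> 0
  row 2 [0010]: F1=0 F2=1 -> F1&~F2 -> 0
  row 3 [0011]: F1=0 F2=1 -> F1&~F2 -> 0
  row 4 [0100]: F1=0 F2=1 -> F1&~F2 -> 0
  row 5 [0101]: F1=0 F2=1 -> F1&~F2 -> 0
  row 6 [0110]: F1=1 F2=1 -> F1&~F2 -> 0
  row 7 [0111]: F1=1 F2=1 -> F1&~F2 -> 0
  row 8 [1000]: F1=0 F2=1 -> F1&~F2 -> 0
  row 9 [1001]: F1=0 F2=1 -> F1&~F2 -> 0
  row 10 [1010]: F1=1 F2=1 -> F1&~F2 -> 0
  row 11 [1011]: F1=1 F2=1 -> F1&~F2 -> 0
  row 12 [1100]: F1=0 F2=1 -> F1&~F2 -> 0
  row 13 [1101]: F1=0 F2=1 -> F1&~F2 -> 0
  row 14 [1110]: F1=1 F2=1 -> F1&~F2 -> 0
  row 15 [1111]: F1=1 F2=1 -> F1&~F2 -> 0
Full result column, 4 rows per line (u,v fixed per line; w,z runs 00..11 left to right):
  rows 0-3 [u,v=00]: 0000  = hex 0
  rows 4-7 [u,v=01]: 0000  = hex 0
  rows 8-11 [u,v=10]: 0000  = hex 0
  rows 12-15 [u,v=11]: 0000  = hex 0
Counterexample vector (row 0 .. row 15) = 0000000000000000
Output column grouped in 4s = 0000 0000 0000 0000 = 0x0000
Convert to decimal digit by digit (value = value*16 + digit):
  0 -> 0
  0*16 + 0 = 0
  0*16 + 0 = 0
  0*16 + 0 = 0
Decimal = 0

0


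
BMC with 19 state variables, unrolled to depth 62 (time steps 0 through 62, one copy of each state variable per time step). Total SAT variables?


BMC unrolls to depth k, creating one copy of each state var for steps 0..k.
Step count = 62 + 1 = 63 (steps 0 through 62)
Vars per step = 19
Total = 19 * 63 = 1197

1197


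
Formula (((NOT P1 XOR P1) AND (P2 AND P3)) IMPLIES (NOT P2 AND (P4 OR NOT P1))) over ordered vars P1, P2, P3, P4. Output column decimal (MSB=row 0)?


Formula: (((NOT P1 XOR P1) AND (P2 AND P3)) IMPLIES (NOT P2 AND (P4 OR NOT P1))) over P1, P2, P3, P4 (16 rows)
Evaluate each row (bits = P1,P2,P3,P4, MSB first):
  row 0 [0000]: (((NOT 0 XOR 0) AND (0 AND 0)) IMPLIES (NOT 0 AND (0 OR NOT 0))) -> 1
  row 1 [0001]: (((NOT 0 XOR 0) AND (0 AND 0)) IMPLIES (NOT 0 AND (1 OR NOT 0))) -> 1
  row 2 [0010]: (((NOT 0 XOR 0) AND (0 AND 1)) IMPLIES (NOT 0 AND (0 OR NOT 0))) -> 1
  row 3 [0011]: (((NOT 0 XOR 0) AND (0 AND 1)) IMPLIES (NOT 0 AND (1 OR NOT 0))) -> 1
  row 4 [0100]: (((NOT 0 XOR 0) AND (1 AND 0)) IMPLIES (NOT 1 AND (0 OR NOT 0))) -> 1
  row 5 [0101]: (((NOT 0 XOR 0) AND (1 AND 0)) IMPLIES (NOT 1 AND (1 OR NOT 0))) -> 1
  row 6 [0110]: (((NOT 0 XOR 0) AND (1 AND 1)) IMPLIES (NOT 1 AND (0 OR NOT 0))) -> 0
  row 7 [0111]: (((NOT 0 XOR 0) AND (1 AND 1)) IMPLIES (NOT 1 AND (1 OR NOT 0))) -> 0
  row 8 [1000]: (((NOT 1 XOR 1) AND (0 AND 0)) IMPLIES (NOT 0 AND (0 OR NOT 1))) -> 1
  row 9 [1001]: (((NOT 1 XOR 1) AND (0 AND 0)) IMPLIES (NOT 0 AND (1 OR NOT 1))) -> 1
  row 10 [1010]: (((NOT 1 XOR 1) AND (0 AND 1)) IMPLIES (NOT 0 AND (0 OR NOT 1))) -> 1
  row 11 [1011]: (((NOT 1 XOR 1) AND (0 AND 1)) IMPLIES (NOT 0 AND (1 OR NOT 1))) -> 1
  row 12 [1100]: (((NOT 1 XOR 1) AND (1 AND 0)) IMPLIES (NOT 1 AND (0 OR NOT 1))) -> 1
  row 13 [1101]: (((NOT 1 XOR 1) AND (1 AND 0)) IMPLIES (NOT 1 AND (1 OR NOT 1))) -> 1
  row 14 [1110]: (((NOT 1 XOR 1) AND (1 AND 1)) IMPLIES (NOT 1 AND (0 OR NOT 1))) -> 0
  row 15 [1111]: (((NOT 1 XOR 1) AND (1 AND 1)) IMPLIES (NOT 1 AND (1 OR NOT 1))) -> 0
Full result column, 4 rows per line (P1,P2 fixed per line; P3,P4 runs 00..11 left to right):
  rows 0-3 [P1,P2=00]: 1111  = hex F
  rows 4-7 [P1,P2=01]: 1100  = hex C
  rows 8-11 [P1,P2=10]: 1111  = hex F
  rows 12-15 [P1,P2=11]: 1100  = hex C
Output column (row 0 .. row 15) = 1111110011111100
Output column grouped in 4s = 1111 1100 1111 1100 = 0xFCFC
Convert to decimal digit by digit (value = value*16 + digit):
  F -> 15
  15*16 + 12 (C) = 252
  252*16 + 15 (F) = 4047
  4047*16 + 12 (C) = 64764
Decimal = 64764

64764


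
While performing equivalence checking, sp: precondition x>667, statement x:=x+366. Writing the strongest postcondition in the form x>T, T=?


Formula: sp(P, x:=E) = exists old_x. (x = E[old_x/x]) AND P[old_x/x] (old_x is the value of x before the assignment; eliminate old_x by solving x = E[old_x/x] for old_x)
Step 1: Precondition P: x>667, i.e. old_x > 667
Step 2: Assignment gives x = old_x + 366, so old_x = x - 366
Step 3: Substitute into P: x - 366 > 667
Step 4: Simplify: x > 667+366 = 1033

1033


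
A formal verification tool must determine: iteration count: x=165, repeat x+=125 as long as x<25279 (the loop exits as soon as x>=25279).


Step 1: x goes from 165 toward 25279 by 125; the body runs while x<25279, so iterations = ceil((bound-start)/step)
Step 2: Distance=25114
Step 3: ceil(25114/125)=201

201


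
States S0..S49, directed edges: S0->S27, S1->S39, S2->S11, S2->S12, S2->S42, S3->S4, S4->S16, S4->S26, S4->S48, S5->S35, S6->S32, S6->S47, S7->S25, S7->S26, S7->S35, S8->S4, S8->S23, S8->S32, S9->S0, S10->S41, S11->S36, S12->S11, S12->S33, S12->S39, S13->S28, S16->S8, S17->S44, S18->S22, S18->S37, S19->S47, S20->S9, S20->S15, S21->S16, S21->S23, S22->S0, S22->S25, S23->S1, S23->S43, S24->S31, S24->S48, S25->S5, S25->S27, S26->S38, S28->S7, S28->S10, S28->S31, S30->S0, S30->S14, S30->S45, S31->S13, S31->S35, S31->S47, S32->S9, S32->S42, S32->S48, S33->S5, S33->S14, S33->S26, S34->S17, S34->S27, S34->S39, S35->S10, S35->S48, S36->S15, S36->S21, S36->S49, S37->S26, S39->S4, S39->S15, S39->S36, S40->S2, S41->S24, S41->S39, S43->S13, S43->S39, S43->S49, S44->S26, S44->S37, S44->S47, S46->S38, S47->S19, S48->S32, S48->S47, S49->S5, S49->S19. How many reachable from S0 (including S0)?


BFS from S0:
  layer 0: {S0}
  layer 1: {S27}
Reachable set: {S0, S27}
Count = 2

2


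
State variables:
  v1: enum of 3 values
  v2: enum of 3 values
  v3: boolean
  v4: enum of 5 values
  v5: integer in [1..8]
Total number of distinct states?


State space = product of domain sizes of all variables.
Domain sizes:
  v1 (enum of 3 values): 3
  v2 (enum of 3 values): 3
  v3 (boolean): 2
  v4 (enum of 5 values): 5
  v5 (integer in [1..8]): 8
Product = 3 * 3 * 2 * 5 * 8 = 720

720


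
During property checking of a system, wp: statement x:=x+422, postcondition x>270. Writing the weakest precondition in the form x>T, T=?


Formula: wp(x:=E, P) = P[E/x] (substitute E for x in postcondition)
Step 1: Postcondition: x>270
Step 2: Substitute x+422 for x: x+422>270
Step 3: Solve for x: x > 270-422 = -152

-152


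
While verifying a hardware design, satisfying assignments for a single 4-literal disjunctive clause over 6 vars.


Step 1: Total=2^6=64
Step 2: Unsat when all 4 false: 2^2=4
Step 3: Sat=64-4=60

60


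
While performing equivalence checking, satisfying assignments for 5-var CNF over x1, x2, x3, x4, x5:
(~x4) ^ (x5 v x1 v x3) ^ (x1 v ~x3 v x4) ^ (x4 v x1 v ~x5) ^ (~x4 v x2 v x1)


CNF with 5 clauses over 5 vars (32 assignments).
An assignment satisfies CNF iff every clause has >=1 true literal.
Check each row (bits = x1,x2,x3,x4,x5; clause T/F shown):
  row 0 [00000]: clauses=TFTTT -> 0
  row 1 [00001]: clauses=TTTFT -> 0
  row 2 [00010]: clauses=FFTTF -> 0
  row 3 [00011]: clauses=FTTTF -> 0
  row 4 [00100]: clauses=TTFTT -> 0
  row 5 [00101]: clauses=TTFFT -> 0
  row 6 [00110]: clauses=FTTTF -> 0
  row 7 [00111]: clauses=FTTTF -> 0
  row 8 [01000]: clauses=TFTTT -> 0
  row 9 [01001]: clauses=TTTFT -> 0
  row 10 [01010]: clauses=FFTTT -> 0
  row 11 [01011]: clauses=FTTTT -> 0
  row 12 [01100]: clauses=TTFTT -> 0
  row 13 [01101]: clauses=TTFFT -> 0
  row 14 [01110]: clauses=FTTTT -> 0
  row 15 [01111]: clauses=FTTTT -> 0
  row 16 [10000]: clauses=TTTTT -> 1
  row 17 [10001]: clauses=TTTTT -> 1
  row 18 [10010]: clauses=FTTTT -> 0
  row 19 [10011]: clauses=FTTTT -> 0
  row 20 [10100]: clauses=TTTTT -> 1
  row 21 [10101]: clauses=TTTTT -> 1
  row 22 [10110]: clauses=FTTTT -> 0
  row 23 [10111]: clauses=FTTTT -> 0
  row 24 [11000]: clauses=TTTTT -> 1
  row 25 [11001]: clauses=TTTTT -> 1
  row 26 [11010]: clauses=FTTTT -> 0
  row 27 [11011]: clauses=FTTTT -> 0
  row 28 [11100]: clauses=TTTTT -> 1
  row 29 [11101]: clauses=TTTTT -> 1
  row 30 [11110]: clauses=FTTTT -> 0
  row 31 [11111]: clauses=FTTTT -> 0
Full result column, 8 rows per line (x1,x2 fixed per line; x3,x4,x5 runs 000..111 left to right):
  rows 0-7 [x1,x2=00]: 00000000  (ones: 0)
  rows 8-15 [x1,x2=01]: 00000000  (ones: 0)
  rows 16-23 [x1,x2=10]: 11001100  (ones: 4)
  rows 24-31 [x1,x2=11]: 11001100  (ones: 4)
Satisfying assignments = 0+0+4+4 = 8

8
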